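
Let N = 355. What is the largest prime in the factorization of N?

71

355 = 5 · 71
71 is prime.
So 355 = 5 · 71; the largest prime factor is 71.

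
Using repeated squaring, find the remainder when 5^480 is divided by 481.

417

5^1 ≡ 5 (mod 481)
5^2 ≡ 5^2 = 25 ≡ 25 (mod 481)
5^4 ≡ 25^2 = 625 ≡ 144 (mod 481)
5^8 ≡ 144^2 = 20736 ≡ 53 (mod 481)
5^16 ≡ 53^2 = 2809 ≡ 404 (mod 481)
5^32 ≡ 404^2 = 163216 ≡ 157 (mod 481)
5^64 ≡ 157^2 = 24649 ≡ 118 (mod 481)
5^128 ≡ 118^2 = 13924 ≡ 456 (mod 481)
5^256 ≡ 456^2 = 207936 ≡ 144 (mod 481)
480 = 256 + 128 + 64 + 32 in binary powers of 2.
So 5^480 ≡ 144 · 456 · 118 · 157 ≡ 417 (mod 481).
Since 417 ≠ 1, base 5 is a Fermat witness: 481 is composite.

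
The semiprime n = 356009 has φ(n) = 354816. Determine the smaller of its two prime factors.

577

φ(n) = (p−1)(q−1) = n − (p+q) + 1, so p + q = 356009 − 354816 + 1 = 1194.
p and q are the roots of t² − 1194t + 356009 = 0.
Discriminant: 1194² − 4·356009 = 1425636 − 1424036 = 1600; √1600 = 40.
q = (1194 − 40)/2 = 577, p = (1194 + 40)/2 = 617.
Check: 577 · 617 = 356009.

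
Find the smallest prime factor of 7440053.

47

7440053 is odd.
Digit sum 23, not divisible by 3.
Ends in 3: not divisible by 5.
7: 7440053 = 7·1062864 + 5
11: 7440053 = 11·676368 + 5
13: 7440053 = 13·572311 + 10
17: 7440053 = 17·437650 + 3
19: 7440053 = 19·391581 + 14
23: 7440053 = 23·323480 + 13
29: 7440053 = 29·256553 + 16
31: 7440053 = 31·240001 + 22
37: 7440053 = 37·201082 + 19
41: 7440053 = 41·181464 + 29
43: 7440053 = 43·173024 + 21
47: 7440053 = 47·158299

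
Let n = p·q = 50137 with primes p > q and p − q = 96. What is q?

181

Since p = q + 96, we have 50137 = q(q + 96), so q² + 96q − 50137 = 0.
Discriminant: 96² + 4·50137 = 9216 + 200548 = 209764; √209764 = 458.
q = (−96 + 458)/2 = 181, and p = q + 96 = 277.
Check: 181 · 277 = 50137.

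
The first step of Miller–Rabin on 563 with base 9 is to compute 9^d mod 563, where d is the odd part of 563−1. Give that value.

563 − 1 = 562 = 2^1 · 281, so d = 281.
9^1 ≡ 9 (mod 563)
9^2 ≡ 9^2 = 81 ≡ 81 (mod 563)
9^4 ≡ 81^2 = 6561 ≡ 368 (mod 563)
9^8 ≡ 368^2 = 135424 ≡ 304 (mod 563)
9^16 ≡ 304^2 = 92416 ≡ 84 (mod 563)
9^32 ≡ 84^2 = 7056 ≡ 300 (mod 563)
9^64 ≡ 300^2 = 90000 ≡ 483 (mod 563)
9^128 ≡ 483^2 = 233289 ≡ 207 (mod 563)
9^256 ≡ 207^2 = 42849 ≡ 61 (mod 563)
281 = 256 + 16 + 8 + 1 in binary powers of 2.
So 9^281 ≡ 61 · 84 · 304 · 9 ≡ 1 (mod 563).
Since 9^d ≡ 1 (mod 563), base 9 does not prove 563 composite.

1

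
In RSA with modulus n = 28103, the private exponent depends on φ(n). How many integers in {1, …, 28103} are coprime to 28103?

Factor: 28103 = 157 · 179.
φ(28103) = (157−1) · (179−1) = 156 · 178 = 27768.

27768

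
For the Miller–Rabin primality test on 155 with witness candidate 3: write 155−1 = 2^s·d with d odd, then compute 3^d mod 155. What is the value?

155 − 1 = 154 = 2^1 · 77, so d = 77.
3^1 ≡ 3 (mod 155)
3^2 ≡ 3^2 = 9 ≡ 9 (mod 155)
3^4 ≡ 9^2 = 81 ≡ 81 (mod 155)
3^8 ≡ 81^2 = 6561 ≡ 51 (mod 155)
3^16 ≡ 51^2 = 2601 ≡ 121 (mod 155)
3^32 ≡ 121^2 = 14641 ≡ 71 (mod 155)
3^64 ≡ 71^2 = 5041 ≡ 81 (mod 155)
77 = 64 + 8 + 4 + 1 in binary powers of 2.
So 3^77 ≡ 81 · 51 · 81 · 3 ≡ 53 (mod 155).
Squaring chain: 53; never reaches −1, so base 3 is a Miller–Rabin witness that 155 is composite.

53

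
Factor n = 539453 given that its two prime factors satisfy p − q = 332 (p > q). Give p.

Since p = q + 332, we have 539453 = q(q + 332), so q² + 332q − 539453 = 0.
Discriminant: 332² + 4·539453 = 110224 + 2157812 = 2268036; √2268036 = 1506.
q = (−332 + 1506)/2 = 587, and p = q + 332 = 919.
Check: 587 · 919 = 539453.

919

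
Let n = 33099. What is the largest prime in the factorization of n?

33099 = 3 · 11033
11033 = 11 · 1003
1003 = 17 · 59
59 is prime.
So 33099 = 3 · 11 · 17 · 59; the largest prime factor is 59.

59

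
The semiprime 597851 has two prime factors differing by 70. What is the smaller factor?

Since p = q + 70, we have 597851 = q(q + 70), so q² + 70q − 597851 = 0.
Discriminant: 70² + 4·597851 = 4900 + 2391404 = 2396304; √2396304 = 1548.
q = (−70 + 1548)/2 = 739, and p = q + 70 = 809.
Check: 739 · 809 = 597851.

739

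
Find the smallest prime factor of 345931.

53

345931 is odd.
Digit sum 25, not divisible by 3.
Ends in 1: not divisible by 5.
7: 345931 = 7·49418 + 5
11: 345931 = 11·31448 + 3
13: 345931 = 13·26610 + 1
17: 345931 = 17·20348 + 15
19: 345931 = 19·18206 + 17
23: 345931 = 23·15040 + 11
29: 345931 = 29·11928 + 19
31: 345931 = 31·11159 + 2
37: 345931 = 37·9349 + 18
41: 345931 = 41·8437 + 14
43: 345931 = 43·8044 + 39
47: 345931 = 47·7360 + 11
53: 345931 = 53·6527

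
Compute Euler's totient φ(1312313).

1275264

Factor: 1312313 = 83 · 97 · 163.
φ(1312313) = (83−1) · (97−1) · (163−1) = 82 · 96 · 162 = 1275264.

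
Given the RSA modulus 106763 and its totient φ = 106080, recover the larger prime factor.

443

φ(n) = (p−1)(q−1) = n − (p+q) + 1, so p + q = 106763 − 106080 + 1 = 684.
p and q are the roots of t² − 684t + 106763 = 0.
Discriminant: 684² − 4·106763 = 467856 − 427052 = 40804; √40804 = 202.
q = (684 − 202)/2 = 241, p = (684 + 202)/2 = 443.
Check: 241 · 443 = 106763.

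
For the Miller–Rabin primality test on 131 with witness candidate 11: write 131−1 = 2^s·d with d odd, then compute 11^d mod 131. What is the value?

131 − 1 = 130 = 2^1 · 65, so d = 65.
11^1 ≡ 11 (mod 131)
11^2 ≡ 11^2 = 121 ≡ 121 (mod 131)
11^4 ≡ 121^2 = 14641 ≡ 100 (mod 131)
11^8 ≡ 100^2 = 10000 ≡ 44 (mod 131)
11^16 ≡ 44^2 = 1936 ≡ 102 (mod 131)
11^32 ≡ 102^2 = 10404 ≡ 55 (mod 131)
11^64 ≡ 55^2 = 3025 ≡ 12 (mod 131)
65 = 64 + 1 in binary powers of 2.
So 11^65 ≡ 12 · 11 ≡ 1 (mod 131).
Since 11^d ≡ 1 (mod 131), base 11 does not prove 131 composite.

1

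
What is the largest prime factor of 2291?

2291 = 29 · 79
79 is prime.
So 2291 = 29 · 79; the largest prime factor is 79.

79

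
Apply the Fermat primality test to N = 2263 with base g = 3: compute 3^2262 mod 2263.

3^1 ≡ 3 (mod 2263)
3^2 ≡ 3^2 = 9 ≡ 9 (mod 2263)
3^4 ≡ 9^2 = 81 ≡ 81 (mod 2263)
3^8 ≡ 81^2 = 6561 ≡ 2035 (mod 2263)
3^16 ≡ 2035^2 = 4141225 ≡ 2198 (mod 2263)
3^32 ≡ 2198^2 = 4831204 ≡ 1962 (mod 2263)
3^64 ≡ 1962^2 = 3849444 ≡ 81 (mod 2263)
3^128 ≡ 81^2 = 6561 ≡ 2035 (mod 2263)
3^256 ≡ 2035^2 = 4141225 ≡ 2198 (mod 2263)
3^512 ≡ 2198^2 = 4831204 ≡ 1962 (mod 2263)
3^1024 ≡ 1962^2 = 3849444 ≡ 81 (mod 2263)
3^2048 ≡ 81^2 = 6561 ≡ 2035 (mod 2263)
2262 = 2048 + 128 + 64 + 16 + 4 + 2 in binary powers of 2.
So 3^2262 ≡ 2035 · 2035 · 81 · 2198 · 81 · 9 ≡ 2116 (mod 2263).
Since 2116 ≠ 1, base 3 is a Fermat witness: 2263 is composite.

2116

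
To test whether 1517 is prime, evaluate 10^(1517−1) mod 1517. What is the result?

10

10^1 ≡ 10 (mod 1517)
10^2 ≡ 10^2 = 100 ≡ 100 (mod 1517)
10^4 ≡ 100^2 = 10000 ≡ 898 (mod 1517)
10^8 ≡ 898^2 = 806404 ≡ 877 (mod 1517)
10^16 ≡ 877^2 = 769129 ≡ 10 (mod 1517)
10^32 ≡ 10^2 = 100 ≡ 100 (mod 1517)
10^64 ≡ 100^2 = 10000 ≡ 898 (mod 1517)
10^128 ≡ 898^2 = 806404 ≡ 877 (mod 1517)
10^256 ≡ 877^2 = 769129 ≡ 10 (mod 1517)
10^512 ≡ 10^2 = 100 ≡ 100 (mod 1517)
10^1024 ≡ 100^2 = 10000 ≡ 898 (mod 1517)
1516 = 1024 + 256 + 128 + 64 + 32 + 8 + 4 in binary powers of 2.
So 10^1516 ≡ 898 · 10 · 877 · 898 · 100 · 877 · 898 ≡ 10 (mod 1517).
Since 10 ≠ 1, base 10 is a Fermat witness: 1517 is composite.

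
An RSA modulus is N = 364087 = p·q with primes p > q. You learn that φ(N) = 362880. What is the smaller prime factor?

577

φ(n) = (p−1)(q−1) = n − (p+q) + 1, so p + q = 364087 − 362880 + 1 = 1208.
p and q are the roots of t² − 1208t + 364087 = 0.
Discriminant: 1208² − 4·364087 = 1459264 − 1456348 = 2916; √2916 = 54.
q = (1208 − 54)/2 = 577, p = (1208 + 54)/2 = 631.
Check: 577 · 631 = 364087.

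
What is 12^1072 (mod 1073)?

900

12^1 ≡ 12 (mod 1073)
12^2 ≡ 12^2 = 144 ≡ 144 (mod 1073)
12^4 ≡ 144^2 = 20736 ≡ 349 (mod 1073)
12^8 ≡ 349^2 = 121801 ≡ 552 (mod 1073)
12^16 ≡ 552^2 = 304704 ≡ 1045 (mod 1073)
12^32 ≡ 1045^2 = 1092025 ≡ 784 (mod 1073)
12^64 ≡ 784^2 = 614656 ≡ 900 (mod 1073)
12^128 ≡ 900^2 = 810000 ≡ 958 (mod 1073)
12^256 ≡ 958^2 = 917764 ≡ 349 (mod 1073)
12^512 ≡ 349^2 = 121801 ≡ 552 (mod 1073)
12^1024 ≡ 552^2 = 304704 ≡ 1045 (mod 1073)
1072 = 1024 + 32 + 16 in binary powers of 2.
So 12^1072 ≡ 1045 · 784 · 1045 ≡ 900 (mod 1073).
Since 900 ≠ 1, base 12 is a Fermat witness: 1073 is composite.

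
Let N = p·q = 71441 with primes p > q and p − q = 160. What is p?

359

Since p = q + 160, we have 71441 = q(q + 160), so q² + 160q − 71441 = 0.
Discriminant: 160² + 4·71441 = 25600 + 285764 = 311364; √311364 = 558.
q = (−160 + 558)/2 = 199, and p = q + 160 = 359.
Check: 199 · 359 = 71441.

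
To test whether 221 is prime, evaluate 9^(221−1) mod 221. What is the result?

152

9^1 ≡ 9 (mod 221)
9^2 ≡ 9^2 = 81 ≡ 81 (mod 221)
9^4 ≡ 81^2 = 6561 ≡ 152 (mod 221)
9^8 ≡ 152^2 = 23104 ≡ 120 (mod 221)
9^16 ≡ 120^2 = 14400 ≡ 35 (mod 221)
9^32 ≡ 35^2 = 1225 ≡ 120 (mod 221)
9^64 ≡ 120^2 = 14400 ≡ 35 (mod 221)
9^128 ≡ 35^2 = 1225 ≡ 120 (mod 221)
220 = 128 + 64 + 16 + 8 + 4 in binary powers of 2.
So 9^220 ≡ 120 · 35 · 35 · 120 · 152 ≡ 152 (mod 221).
Since 152 ≠ 1, base 9 is a Fermat witness: 221 is composite.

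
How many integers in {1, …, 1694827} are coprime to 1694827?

1651584

Factor: 1694827 = 89 · 137 · 139.
φ(1694827) = (89−1) · (137−1) · (139−1) = 88 · 136 · 138 = 1651584.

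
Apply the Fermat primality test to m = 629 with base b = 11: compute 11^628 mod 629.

174

11^1 ≡ 11 (mod 629)
11^2 ≡ 11^2 = 121 ≡ 121 (mod 629)
11^4 ≡ 121^2 = 14641 ≡ 174 (mod 629)
11^8 ≡ 174^2 = 30276 ≡ 84 (mod 629)
11^16 ≡ 84^2 = 7056 ≡ 137 (mod 629)
11^32 ≡ 137^2 = 18769 ≡ 528 (mod 629)
11^64 ≡ 528^2 = 278784 ≡ 137 (mod 629)
11^128 ≡ 137^2 = 18769 ≡ 528 (mod 629)
11^256 ≡ 528^2 = 278784 ≡ 137 (mod 629)
11^512 ≡ 137^2 = 18769 ≡ 528 (mod 629)
628 = 512 + 64 + 32 + 16 + 4 in binary powers of 2.
So 11^628 ≡ 528 · 137 · 528 · 137 · 174 ≡ 174 (mod 629).
Since 174 ≠ 1, base 11 is a Fermat witness: 629 is composite.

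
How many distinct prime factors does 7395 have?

7395 = 3 · 2465
2465 = 5 · 493
493 = 17 · 29
7395 = 3 · 5 · 17 · 29, which has 4 distinct prime factors.

4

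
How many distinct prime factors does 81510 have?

6

81510 = 2 · 40755
40755 = 3 · 13585
13585 = 5 · 2717
2717 = 11 · 247
247 = 13 · 19
81510 = 2 · 3 · 5 · 11 · 13 · 19, which has 6 distinct prime factors.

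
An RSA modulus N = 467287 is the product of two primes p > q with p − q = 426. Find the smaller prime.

Since p = q + 426, we have 467287 = q(q + 426), so q² + 426q − 467287 = 0.
Discriminant: 426² + 4·467287 = 181476 + 1869148 = 2050624; √2050624 = 1432.
q = (−426 + 1432)/2 = 503, and p = q + 426 = 929.
Check: 503 · 929 = 467287.

503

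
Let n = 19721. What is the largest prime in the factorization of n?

19721 = 13 · 1517
1517 = 37 · 41
41 is prime.
So 19721 = 13 · 37 · 41; the largest prime factor is 41.

41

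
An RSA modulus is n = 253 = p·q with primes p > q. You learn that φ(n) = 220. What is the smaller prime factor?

11

φ(n) = (p−1)(q−1) = n − (p+q) + 1, so p + q = 253 − 220 + 1 = 34.
p and q are the roots of t² − 34t + 253 = 0.
Discriminant: 34² − 4·253 = 1156 − 1012 = 144; √144 = 12.
q = (34 − 12)/2 = 11, p = (34 + 12)/2 = 23.
Check: 11 · 23 = 253.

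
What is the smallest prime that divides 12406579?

12406579 is odd.
Digit sum 34, not divisible by 3.
Ends in 9: not divisible by 5.
7: 12406579 = 7·1772368 + 3
11: 12406579 = 11·1127870 + 9
13: 12406579 = 13·954352 + 3
17: 12406579 = 17·729798 + 13
19: 12406579 = 19·652977 + 16
23: 12406579 = 23·539416 + 11
29: 12406579 = 29·427813 + 2
31: 12406579 = 31·400212 + 7
37: 12406579 = 37·335312 + 35
41: 12406579 = 41·302599 + 20
43: 12406579 = 43·288525 + 4
47: 12406579 = 47·263969 + 36
53: 12406579 = 53·234086 + 21
59: 12406579 = 59·210281

59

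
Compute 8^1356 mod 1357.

374

8^1 ≡ 8 (mod 1357)
8^2 ≡ 8^2 = 64 ≡ 64 (mod 1357)
8^4 ≡ 64^2 = 4096 ≡ 25 (mod 1357)
8^8 ≡ 25^2 = 625 ≡ 625 (mod 1357)
8^16 ≡ 625^2 = 390625 ≡ 1166 (mod 1357)
8^32 ≡ 1166^2 = 1359556 ≡ 1199 (mod 1357)
8^64 ≡ 1199^2 = 1437601 ≡ 538 (mod 1357)
8^128 ≡ 538^2 = 289444 ≡ 403 (mod 1357)
8^256 ≡ 403^2 = 162409 ≡ 926 (mod 1357)
8^512 ≡ 926^2 = 857476 ≡ 1209 (mod 1357)
8^1024 ≡ 1209^2 = 1461681 ≡ 192 (mod 1357)
1356 = 1024 + 256 + 64 + 8 + 4 in binary powers of 2.
So 8^1356 ≡ 192 · 926 · 538 · 625 · 25 ≡ 374 (mod 1357).
Since 374 ≠ 1, base 8 is a Fermat witness: 1357 is composite.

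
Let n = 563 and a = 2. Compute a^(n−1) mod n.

1

2^1 ≡ 2 (mod 563)
2^2 ≡ 2^2 = 4 ≡ 4 (mod 563)
2^4 ≡ 4^2 = 16 ≡ 16 (mod 563)
2^8 ≡ 16^2 = 256 ≡ 256 (mod 563)
2^16 ≡ 256^2 = 65536 ≡ 228 (mod 563)
2^32 ≡ 228^2 = 51984 ≡ 188 (mod 563)
2^64 ≡ 188^2 = 35344 ≡ 438 (mod 563)
2^128 ≡ 438^2 = 191844 ≡ 424 (mod 563)
2^256 ≡ 424^2 = 179776 ≡ 179 (mod 563)
2^512 ≡ 179^2 = 32041 ≡ 513 (mod 563)
562 = 512 + 32 + 16 + 2 in binary powers of 2.
So 2^562 ≡ 513 · 188 · 228 · 4 ≡ 1 (mod 563).
Since the result is 1, base 2 gives no evidence that 563 is composite.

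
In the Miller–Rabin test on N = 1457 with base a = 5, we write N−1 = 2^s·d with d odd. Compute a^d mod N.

160

1457 − 1 = 1456 = 2^4 · 91, so d = 91.
5^1 ≡ 5 (mod 1457)
5^2 ≡ 5^2 = 25 ≡ 25 (mod 1457)
5^4 ≡ 25^2 = 625 ≡ 625 (mod 1457)
5^8 ≡ 625^2 = 390625 ≡ 149 (mod 1457)
5^16 ≡ 149^2 = 22201 ≡ 346 (mod 1457)
5^32 ≡ 346^2 = 119716 ≡ 242 (mod 1457)
5^64 ≡ 242^2 = 58564 ≡ 284 (mod 1457)
91 = 64 + 16 + 8 + 2 + 1 in binary powers of 2.
So 5^91 ≡ 284 · 346 · 149 · 25 · 5 ≡ 160 (mod 1457).
Squaring chain: 160 → 831 → 1400 → 335; never reaches −1, so base 5 is a Miller–Rabin witness that 1457 is composite.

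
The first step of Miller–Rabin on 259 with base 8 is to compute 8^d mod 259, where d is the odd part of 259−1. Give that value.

259 − 1 = 258 = 2^1 · 129, so d = 129.
8^1 ≡ 8 (mod 259)
8^2 ≡ 8^2 = 64 ≡ 64 (mod 259)
8^4 ≡ 64^2 = 4096 ≡ 211 (mod 259)
8^8 ≡ 211^2 = 44521 ≡ 232 (mod 259)
8^16 ≡ 232^2 = 53824 ≡ 211 (mod 259)
8^32 ≡ 211^2 = 44521 ≡ 232 (mod 259)
8^64 ≡ 232^2 = 53824 ≡ 211 (mod 259)
8^128 ≡ 211^2 = 44521 ≡ 232 (mod 259)
129 = 128 + 1 in binary powers of 2.
So 8^129 ≡ 232 · 8 ≡ 43 (mod 259).
Squaring chain: 43; never reaches −1, so base 8 is a Miller–Rabin witness that 259 is composite.

43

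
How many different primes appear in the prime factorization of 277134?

277134 = 2 · 138567
138567 = 3 · 46189
46189 = 11 · 4199
4199 = 13 · 323
323 = 17 · 19
277134 = 2 · 3 · 11 · 13 · 17 · 19, which has 6 distinct prime factors.

6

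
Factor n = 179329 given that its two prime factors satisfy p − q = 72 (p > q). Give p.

Since p = q + 72, we have 179329 = q(q + 72), so q² + 72q − 179329 = 0.
Discriminant: 72² + 4·179329 = 5184 + 717316 = 722500; √722500 = 850.
q = (−72 + 850)/2 = 389, and p = q + 72 = 461.
Check: 389 · 461 = 179329.

461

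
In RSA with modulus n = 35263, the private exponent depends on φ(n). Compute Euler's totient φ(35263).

34888

Factor: 35263 = 179 · 197.
φ(35263) = (179−1) · (197−1) = 178 · 196 = 34888.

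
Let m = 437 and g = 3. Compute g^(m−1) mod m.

347

3^1 ≡ 3 (mod 437)
3^2 ≡ 3^2 = 9 ≡ 9 (mod 437)
3^4 ≡ 9^2 = 81 ≡ 81 (mod 437)
3^8 ≡ 81^2 = 6561 ≡ 6 (mod 437)
3^16 ≡ 6^2 = 36 ≡ 36 (mod 437)
3^32 ≡ 36^2 = 1296 ≡ 422 (mod 437)
3^64 ≡ 422^2 = 178084 ≡ 225 (mod 437)
3^128 ≡ 225^2 = 50625 ≡ 370 (mod 437)
3^256 ≡ 370^2 = 136900 ≡ 119 (mod 437)
436 = 256 + 128 + 32 + 16 + 4 in binary powers of 2.
So 3^436 ≡ 119 · 370 · 422 · 36 · 81 ≡ 347 (mod 437).
Since 347 ≠ 1, base 3 is a Fermat witness: 437 is composite.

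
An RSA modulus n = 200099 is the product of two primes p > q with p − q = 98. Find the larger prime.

Since p = q + 98, we have 200099 = q(q + 98), so q² + 98q − 200099 = 0.
Discriminant: 98² + 4·200099 = 9604 + 800396 = 810000; √810000 = 900.
q = (−98 + 900)/2 = 401, and p = q + 98 = 499.
Check: 401 · 499 = 200099.

499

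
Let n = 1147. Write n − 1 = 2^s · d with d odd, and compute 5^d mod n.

156

1147 − 1 = 1146 = 2^1 · 573, so d = 573.
5^1 ≡ 5 (mod 1147)
5^2 ≡ 5^2 = 25 ≡ 25 (mod 1147)
5^4 ≡ 25^2 = 625 ≡ 625 (mod 1147)
5^8 ≡ 625^2 = 390625 ≡ 645 (mod 1147)
5^16 ≡ 645^2 = 416025 ≡ 811 (mod 1147)
5^32 ≡ 811^2 = 657721 ≡ 490 (mod 1147)
5^64 ≡ 490^2 = 240100 ≡ 377 (mod 1147)
5^128 ≡ 377^2 = 142129 ≡ 1048 (mod 1147)
5^256 ≡ 1048^2 = 1098304 ≡ 625 (mod 1147)
5^512 ≡ 625^2 = 390625 ≡ 645 (mod 1147)
573 = 512 + 32 + 16 + 8 + 4 + 1 in binary powers of 2.
So 5^573 ≡ 645 · 490 · 811 · 645 · 625 · 5 ≡ 156 (mod 1147).
Squaring chain: 156; never reaches −1, so base 5 is a Miller–Rabin witness that 1147 is composite.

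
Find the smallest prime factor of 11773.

61

11773 is odd.
Digit sum 19, not divisible by 3.
Ends in 3: not divisible by 5.
7: 11773 = 7·1681 + 6
11: 11773 = 11·1070 + 3
13: 11773 = 13·905 + 8
17: 11773 = 17·692 + 9
19: 11773 = 19·619 + 12
23: 11773 = 23·511 + 20
29: 11773 = 29·405 + 28
31: 11773 = 31·379 + 24
37: 11773 = 37·318 + 7
41: 11773 = 41·287 + 6
43: 11773 = 43·273 + 34
47: 11773 = 47·250 + 23
53: 11773 = 53·222 + 7
59: 11773 = 59·199 + 32
61: 11773 = 61·193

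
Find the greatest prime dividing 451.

41

451 = 11 · 41
41 is prime.
So 451 = 11 · 41; the largest prime factor is 41.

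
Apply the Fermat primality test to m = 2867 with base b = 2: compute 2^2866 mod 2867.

2^1 ≡ 2 (mod 2867)
2^2 ≡ 2^2 = 4 ≡ 4 (mod 2867)
2^4 ≡ 4^2 = 16 ≡ 16 (mod 2867)
2^8 ≡ 16^2 = 256 ≡ 256 (mod 2867)
2^16 ≡ 256^2 = 65536 ≡ 2462 (mod 2867)
2^32 ≡ 2462^2 = 6061444 ≡ 606 (mod 2867)
2^64 ≡ 606^2 = 367236 ≡ 260 (mod 2867)
2^128 ≡ 260^2 = 67600 ≡ 1659 (mod 2867)
2^256 ≡ 1659^2 = 2752281 ≡ 2828 (mod 2867)
2^512 ≡ 2828^2 = 7997584 ≡ 1521 (mod 2867)
2^1024 ≡ 1521^2 = 2313441 ≡ 2639 (mod 2867)
2^2048 ≡ 2639^2 = 6964321 ≡ 378 (mod 2867)
2866 = 2048 + 512 + 256 + 32 + 16 + 2 in binary powers of 2.
So 2^2866 ≡ 378 · 1521 · 2828 · 606 · 2462 · 4 ≡ 1015 (mod 2867).
Since 1015 ≠ 1, base 2 is a Fermat witness: 2867 is composite.

1015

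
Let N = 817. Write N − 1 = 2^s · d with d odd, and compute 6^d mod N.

817 − 1 = 816 = 2^4 · 51, so d = 51.
6^1 ≡ 6 (mod 817)
6^2 ≡ 6^2 = 36 ≡ 36 (mod 817)
6^4 ≡ 36^2 = 1296 ≡ 479 (mod 817)
6^8 ≡ 479^2 = 229441 ≡ 681 (mod 817)
6^16 ≡ 681^2 = 463761 ≡ 522 (mod 817)
6^32 ≡ 522^2 = 272484 ≡ 423 (mod 817)
51 = 32 + 16 + 2 + 1 in binary powers of 2.
So 6^51 ≡ 423 · 522 · 36 · 6 ≡ 87 (mod 817).
Squaring chain: 87 → 216 → 87 → 216; never reaches −1, so base 6 is a Miller–Rabin witness that 817 is composite.

87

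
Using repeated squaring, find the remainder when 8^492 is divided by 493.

8^1 ≡ 8 (mod 493)
8^2 ≡ 8^2 = 64 ≡ 64 (mod 493)
8^4 ≡ 64^2 = 4096 ≡ 152 (mod 493)
8^8 ≡ 152^2 = 23104 ≡ 426 (mod 493)
8^16 ≡ 426^2 = 181476 ≡ 52 (mod 493)
8^32 ≡ 52^2 = 2704 ≡ 239 (mod 493)
8^64 ≡ 239^2 = 57121 ≡ 426 (mod 493)
8^128 ≡ 426^2 = 181476 ≡ 52 (mod 493)
8^256 ≡ 52^2 = 2704 ≡ 239 (mod 493)
492 = 256 + 128 + 64 + 32 + 8 + 4 in binary powers of 2.
So 8^492 ≡ 239 · 52 · 426 · 239 · 426 · 152 ≡ 458 (mod 493).
Since 458 ≠ 1, base 8 is a Fermat witness: 493 is composite.

458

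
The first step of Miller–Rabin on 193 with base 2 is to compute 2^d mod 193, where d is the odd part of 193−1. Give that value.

8

193 − 1 = 192 = 2^6 · 3, so d = 3.
2^1 ≡ 2 (mod 193)
2^2 ≡ 2^2 = 4 ≡ 4 (mod 193)
3 = 2 + 1 in binary powers of 2.
So 2^3 ≡ 4 · 2 ≡ 8 (mod 193).
Squaring chain: 8 → 64 → 43 → 112 → 192 → 1; reaches −1, so base 2 does not prove 193 composite.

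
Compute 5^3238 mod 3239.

5^1 ≡ 5 (mod 3239)
5^2 ≡ 5^2 = 25 ≡ 25 (mod 3239)
5^4 ≡ 25^2 = 625 ≡ 625 (mod 3239)
5^8 ≡ 625^2 = 390625 ≡ 1945 (mod 3239)
5^16 ≡ 1945^2 = 3783025 ≡ 3112 (mod 3239)
5^32 ≡ 3112^2 = 9684544 ≡ 3173 (mod 3239)
5^64 ≡ 3173^2 = 10067929 ≡ 1117 (mod 3239)
5^128 ≡ 1117^2 = 1247689 ≡ 674 (mod 3239)
5^256 ≡ 674^2 = 454276 ≡ 816 (mod 3239)
5^512 ≡ 816^2 = 665856 ≡ 1861 (mod 3239)
5^1024 ≡ 1861^2 = 3463321 ≡ 830 (mod 3239)
5^2048 ≡ 830^2 = 688900 ≡ 2232 (mod 3239)
3238 = 2048 + 1024 + 128 + 32 + 4 + 2 in binary powers of 2.
So 5^3238 ≡ 2232 · 830 · 674 · 3173 · 625 · 25 ≡ 2770 (mod 3239).
Since 2770 ≠ 1, base 5 is a Fermat witness: 3239 is composite.

2770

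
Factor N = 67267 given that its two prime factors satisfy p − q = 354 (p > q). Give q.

Since p = q + 354, we have 67267 = q(q + 354), so q² + 354q − 67267 = 0.
Discriminant: 354² + 4·67267 = 125316 + 269068 = 394384; √394384 = 628.
q = (−354 + 628)/2 = 137, and p = q + 354 = 491.
Check: 137 · 491 = 67267.

137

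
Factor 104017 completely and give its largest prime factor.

59

104017 = 41 · 2537
2537 = 43 · 59
59 is prime.
So 104017 = 41 · 43 · 59; the largest prime factor is 59.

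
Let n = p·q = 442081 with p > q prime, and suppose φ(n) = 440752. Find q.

φ(n) = (p−1)(q−1) = n − (p+q) + 1, so p + q = 442081 − 440752 + 1 = 1330.
p and q are the roots of t² − 1330t + 442081 = 0.
Discriminant: 1330² − 4·442081 = 1768900 − 1768324 = 576; √576 = 24.
q = (1330 − 24)/2 = 653, p = (1330 + 24)/2 = 677.
Check: 653 · 677 = 442081.

653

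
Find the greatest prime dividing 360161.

97

360161 = 47 · 7663
7663 = 79 · 97
97 is prime.
So 360161 = 47 · 79 · 97; the largest prime factor is 97.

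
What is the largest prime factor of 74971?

74971 = 13 · 5767
5767 = 73 · 79
79 is prime.
So 74971 = 13 · 73 · 79; the largest prime factor is 79.

79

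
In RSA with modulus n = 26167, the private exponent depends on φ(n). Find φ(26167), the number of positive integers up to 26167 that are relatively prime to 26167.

25840

Factor: 26167 = 137 · 191.
φ(26167) = (137−1) · (191−1) = 136 · 190 = 25840.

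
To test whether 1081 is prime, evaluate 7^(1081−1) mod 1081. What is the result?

1061

7^1 ≡ 7 (mod 1081)
7^2 ≡ 7^2 = 49 ≡ 49 (mod 1081)
7^4 ≡ 49^2 = 2401 ≡ 239 (mod 1081)
7^8 ≡ 239^2 = 57121 ≡ 909 (mod 1081)
7^16 ≡ 909^2 = 826281 ≡ 397 (mod 1081)
7^32 ≡ 397^2 = 157609 ≡ 864 (mod 1081)
7^64 ≡ 864^2 = 746496 ≡ 606 (mod 1081)
7^128 ≡ 606^2 = 367236 ≡ 777 (mod 1081)
7^256 ≡ 777^2 = 603729 ≡ 531 (mod 1081)
7^512 ≡ 531^2 = 281961 ≡ 901 (mod 1081)
7^1024 ≡ 901^2 = 811801 ≡ 1051 (mod 1081)
1080 = 1024 + 32 + 16 + 8 in binary powers of 2.
So 7^1080 ≡ 1051 · 864 · 397 · 909 ≡ 1061 (mod 1081).
Since 1061 ≠ 1, base 7 is a Fermat witness: 1081 is composite.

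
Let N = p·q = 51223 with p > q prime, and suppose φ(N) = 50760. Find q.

φ(n) = (p−1)(q−1) = n − (p+q) + 1, so p + q = 51223 − 50760 + 1 = 464.
p and q are the roots of t² − 464t + 51223 = 0.
Discriminant: 464² − 4·51223 = 215296 − 204892 = 10404; √10404 = 102.
q = (464 − 102)/2 = 181, p = (464 + 102)/2 = 283.
Check: 181 · 283 = 51223.

181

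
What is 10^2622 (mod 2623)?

10^1 ≡ 10 (mod 2623)
10^2 ≡ 10^2 = 100 ≡ 100 (mod 2623)
10^4 ≡ 100^2 = 10000 ≡ 2131 (mod 2623)
10^8 ≡ 2131^2 = 4541161 ≡ 748 (mod 2623)
10^16 ≡ 748^2 = 559504 ≡ 805 (mod 2623)
10^32 ≡ 805^2 = 648025 ≡ 144 (mod 2623)
10^64 ≡ 144^2 = 20736 ≡ 2375 (mod 2623)
10^128 ≡ 2375^2 = 5640625 ≡ 1175 (mod 2623)
10^256 ≡ 1175^2 = 1380625 ≡ 927 (mod 2623)
10^512 ≡ 927^2 = 859329 ≡ 1608 (mod 2623)
10^1024 ≡ 1608^2 = 2585664 ≡ 2009 (mod 2623)
10^2048 ≡ 2009^2 = 4036081 ≡ 1907 (mod 2623)
2622 = 2048 + 512 + 32 + 16 + 8 + 4 + 2 in binary powers of 2.
So 10^2622 ≡ 1907 · 1608 · 144 · 805 · 748 · 2131 · 100 ≡ 735 (mod 2623).
Since 735 ≠ 1, base 10 is a Fermat witness: 2623 is composite.

735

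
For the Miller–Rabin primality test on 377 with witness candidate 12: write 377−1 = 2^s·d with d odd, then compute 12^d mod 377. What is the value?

377 − 1 = 376 = 2^3 · 47, so d = 47.
12^1 ≡ 12 (mod 377)
12^2 ≡ 12^2 = 144 ≡ 144 (mod 377)
12^4 ≡ 144^2 = 20736 ≡ 1 (mod 377)
12^8 ≡ 1^2 = 1 ≡ 1 (mod 377)
12^16 ≡ 1^2 = 1 ≡ 1 (mod 377)
12^32 ≡ 1^2 = 1 ≡ 1 (mod 377)
47 = 32 + 8 + 4 + 2 + 1 in binary powers of 2.
So 12^47 ≡ 1 · 1 · 1 · 144 · 12 ≡ 220 (mod 377).
Squaring chain: 220 → 144 → 1; never reaches −1, so base 12 is a Miller–Rabin witness that 377 is composite.

220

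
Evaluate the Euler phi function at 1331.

Factor: 1331 = 11^3.
φ(1331) = 11^2·(11−1) = 1210.

1210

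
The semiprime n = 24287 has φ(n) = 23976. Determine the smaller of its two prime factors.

149

φ(n) = (p−1)(q−1) = n − (p+q) + 1, so p + q = 24287 − 23976 + 1 = 312.
p and q are the roots of t² − 312t + 24287 = 0.
Discriminant: 312² − 4·24287 = 97344 − 97148 = 196; √196 = 14.
q = (312 − 14)/2 = 149, p = (312 + 14)/2 = 163.
Check: 149 · 163 = 24287.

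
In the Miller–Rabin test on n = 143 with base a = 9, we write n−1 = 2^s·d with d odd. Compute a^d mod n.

143 − 1 = 142 = 2^1 · 71, so d = 71.
9^1 ≡ 9 (mod 143)
9^2 ≡ 9^2 = 81 ≡ 81 (mod 143)
9^4 ≡ 81^2 = 6561 ≡ 126 (mod 143)
9^8 ≡ 126^2 = 15876 ≡ 3 (mod 143)
9^16 ≡ 3^2 = 9 ≡ 9 (mod 143)
9^32 ≡ 9^2 = 81 ≡ 81 (mod 143)
9^64 ≡ 81^2 = 6561 ≡ 126 (mod 143)
71 = 64 + 4 + 2 + 1 in binary powers of 2.
So 9^71 ≡ 126 · 126 · 81 · 9 ≡ 42 (mod 143).
Squaring chain: 42; never reaches −1, so base 9 is a Miller–Rabin witness that 143 is composite.

42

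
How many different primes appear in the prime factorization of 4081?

3

4081 = 7 · 583
583 = 11 · 53
4081 = 7 · 11 · 53, which has 3 distinct prime factors.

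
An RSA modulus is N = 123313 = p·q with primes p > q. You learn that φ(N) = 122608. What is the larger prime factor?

389

φ(n) = (p−1)(q−1) = n − (p+q) + 1, so p + q = 123313 − 122608 + 1 = 706.
p and q are the roots of t² − 706t + 123313 = 0.
Discriminant: 706² − 4·123313 = 498436 − 493252 = 5184; √5184 = 72.
q = (706 − 72)/2 = 317, p = (706 + 72)/2 = 389.
Check: 317 · 389 = 123313.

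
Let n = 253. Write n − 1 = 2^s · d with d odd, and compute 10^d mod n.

253 − 1 = 252 = 2^2 · 63, so d = 63.
10^1 ≡ 10 (mod 253)
10^2 ≡ 10^2 = 100 ≡ 100 (mod 253)
10^4 ≡ 100^2 = 10000 ≡ 133 (mod 253)
10^8 ≡ 133^2 = 17689 ≡ 232 (mod 253)
10^16 ≡ 232^2 = 53824 ≡ 188 (mod 253)
10^32 ≡ 188^2 = 35344 ≡ 177 (mod 253)
63 = 32 + 16 + 8 + 4 + 2 + 1 in binary powers of 2.
So 10^63 ≡ 177 · 188 · 232 · 133 · 100 · 10 ≡ 21 (mod 253).
Squaring chain: 21 → 188; never reaches −1, so base 10 is a Miller–Rabin witness that 253 is composite.

21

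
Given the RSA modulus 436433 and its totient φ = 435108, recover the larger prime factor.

φ(n) = (p−1)(q−1) = n − (p+q) + 1, so p + q = 436433 − 435108 + 1 = 1326.
p and q are the roots of t² − 1326t + 436433 = 0.
Discriminant: 1326² − 4·436433 = 1758276 − 1745732 = 12544; √12544 = 112.
q = (1326 − 112)/2 = 607, p = (1326 + 112)/2 = 719.
Check: 607 · 719 = 436433.

719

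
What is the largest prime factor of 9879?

9879 = 3 · 3293
3293 = 37 · 89
89 is prime.
So 9879 = 3 · 37 · 89; the largest prime factor is 89.

89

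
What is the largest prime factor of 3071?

83

3071 = 37 · 83
83 is prime.
So 3071 = 37 · 83; the largest prime factor is 83.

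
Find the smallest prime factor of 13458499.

13458499 is odd.
Digit sum 43, not divisible by 3.
Ends in 9: not divisible by 5.
7: 13458499 = 7·1922642 + 5
11: 13458499 = 11·1223499 + 10
13: 13458499 = 13·1035269 + 2
17: 13458499 = 17·791676 + 7
19: 13458499 = 19·708342 + 1
23: 13458499 = 23·585152 + 3
29: 13458499 = 29·464086 + 5
31: 13458499 = 31·434145 + 4
37: 13458499 = 37·363743 + 8
41: 13458499 = 41·328256 + 3
43: 13458499 = 43·312988 + 15
47: 13458499 = 47·286351 + 2
53: 13458499 = 53·253933 + 50
59: 13458499 = 59·228110 + 9
61: 13458499 = 61·220631 + 8
67: 13458499 = 67·200873 + 8
71: 13458499 = 71·189556 + 23
73: 13458499 = 73·184363

73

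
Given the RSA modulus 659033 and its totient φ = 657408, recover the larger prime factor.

φ(n) = (p−1)(q−1) = n − (p+q) + 1, so p + q = 659033 − 657408 + 1 = 1626.
p and q are the roots of t² − 1626t + 659033 = 0.
Discriminant: 1626² − 4·659033 = 2643876 − 2636132 = 7744; √7744 = 88.
q = (1626 − 88)/2 = 769, p = (1626 + 88)/2 = 857.
Check: 769 · 857 = 659033.

857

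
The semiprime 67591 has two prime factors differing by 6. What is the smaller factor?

257

Since p = q + 6, we have 67591 = q(q + 6), so q² + 6q − 67591 = 0.
Discriminant: 6² + 4·67591 = 36 + 270364 = 270400; √270400 = 520.
q = (−6 + 520)/2 = 257, and p = q + 6 = 263.
Check: 257 · 263 = 67591.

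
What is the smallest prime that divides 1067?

1067 is odd.
Digit sum 14, not divisible by 3.
Ends in 7: not divisible by 5.
7: 1067 = 7·152 + 3
11: 1067 = 11·97

11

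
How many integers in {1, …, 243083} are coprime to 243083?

Factor: 243083 = 17 · 79 · 181.
φ(243083) = (17−1) · (79−1) · (181−1) = 16 · 78 · 180 = 224640.

224640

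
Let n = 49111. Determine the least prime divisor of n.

49111 is odd.
Digit sum 16, not divisible by 3.
Ends in 1: not divisible by 5.
7: 49111 = 7·7015 + 6
11: 49111 = 11·4464 + 7
13: 49111 = 13·3777 + 10
17: 49111 = 17·2888 + 15
19: 49111 = 19·2584 + 15
23: 49111 = 23·2135 + 6
29: 49111 = 29·1693 + 14
31: 49111 = 31·1584 + 7
37: 49111 = 37·1327 + 12
41: 49111 = 41·1197 + 34
43: 49111 = 43·1142 + 5
47: 49111 = 47·1044 + 43
53: 49111 = 53·926 + 33
59: 49111 = 59·832 + 23
61: 49111 = 61·805 + 6
67: 49111 = 67·733

67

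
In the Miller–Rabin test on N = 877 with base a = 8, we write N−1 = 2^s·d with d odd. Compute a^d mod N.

726

877 − 1 = 876 = 2^2 · 219, so d = 219.
8^1 ≡ 8 (mod 877)
8^2 ≡ 8^2 = 64 ≡ 64 (mod 877)
8^4 ≡ 64^2 = 4096 ≡ 588 (mod 877)
8^8 ≡ 588^2 = 345744 ≡ 206 (mod 877)
8^16 ≡ 206^2 = 42436 ≡ 340 (mod 877)
8^32 ≡ 340^2 = 115600 ≡ 713 (mod 877)
8^64 ≡ 713^2 = 508369 ≡ 586 (mod 877)
8^128 ≡ 586^2 = 343396 ≡ 489 (mod 877)
219 = 128 + 64 + 16 + 8 + 2 + 1 in binary powers of 2.
So 8^219 ≡ 489 · 586 · 340 · 206 · 64 · 8 ≡ 726 (mod 877).
Squaring chain: 726 → 876; reaches −1, so base 8 does not prove 877 composite.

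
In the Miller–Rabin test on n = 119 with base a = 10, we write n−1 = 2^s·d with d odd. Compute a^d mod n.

54

119 − 1 = 118 = 2^1 · 59, so d = 59.
10^1 ≡ 10 (mod 119)
10^2 ≡ 10^2 = 100 ≡ 100 (mod 119)
10^4 ≡ 100^2 = 10000 ≡ 4 (mod 119)
10^8 ≡ 4^2 = 16 ≡ 16 (mod 119)
10^16 ≡ 16^2 = 256 ≡ 18 (mod 119)
10^32 ≡ 18^2 = 324 ≡ 86 (mod 119)
59 = 32 + 16 + 8 + 2 + 1 in binary powers of 2.
So 10^59 ≡ 86 · 18 · 16 · 100 · 10 ≡ 54 (mod 119).
Squaring chain: 54; never reaches −1, so base 10 is a Miller–Rabin witness that 119 is composite.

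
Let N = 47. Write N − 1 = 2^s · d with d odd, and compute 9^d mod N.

1

47 − 1 = 46 = 2^1 · 23, so d = 23.
9^1 ≡ 9 (mod 47)
9^2 ≡ 9^2 = 81 ≡ 34 (mod 47)
9^4 ≡ 34^2 = 1156 ≡ 28 (mod 47)
9^8 ≡ 28^2 = 784 ≡ 32 (mod 47)
9^16 ≡ 32^2 = 1024 ≡ 37 (mod 47)
23 = 16 + 4 + 2 + 1 in binary powers of 2.
So 9^23 ≡ 37 · 28 · 34 · 9 ≡ 1 (mod 47).
Since 9^d ≡ 1 (mod 47), base 9 does not prove 47 composite.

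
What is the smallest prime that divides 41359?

41359 is odd.
Digit sum 22, not divisible by 3.
Ends in 9: not divisible by 5.
7: 41359 = 7·5908 + 3
11: 41359 = 11·3759 + 10
13: 41359 = 13·3181 + 6
17: 41359 = 17·2432 + 15
19: 41359 = 19·2176 + 15
23: 41359 = 23·1798 + 5
29: 41359 = 29·1426 + 5
31: 41359 = 31·1334 + 5
37: 41359 = 37·1117 + 30
41: 41359 = 41·1008 + 31
43: 41359 = 43·961 + 36
47: 41359 = 47·879 + 46
53: 41359 = 53·780 + 19
59: 41359 = 59·701

59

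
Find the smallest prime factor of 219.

219 is odd.
Digit sum 12, divisible by 3.

3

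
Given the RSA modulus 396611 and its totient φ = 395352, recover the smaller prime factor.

613

φ(n) = (p−1)(q−1) = n − (p+q) + 1, so p + q = 396611 − 395352 + 1 = 1260.
p and q are the roots of t² − 1260t + 396611 = 0.
Discriminant: 1260² − 4·396611 = 1587600 − 1586444 = 1156; √1156 = 34.
q = (1260 − 34)/2 = 613, p = (1260 + 34)/2 = 647.
Check: 613 · 647 = 396611.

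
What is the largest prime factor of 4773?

43

4773 = 3 · 1591
1591 = 37 · 43
43 is prime.
So 4773 = 3 · 37 · 43; the largest prime factor is 43.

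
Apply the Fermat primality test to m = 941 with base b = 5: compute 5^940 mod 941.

1

5^1 ≡ 5 (mod 941)
5^2 ≡ 5^2 = 25 ≡ 25 (mod 941)
5^4 ≡ 25^2 = 625 ≡ 625 (mod 941)
5^8 ≡ 625^2 = 390625 ≡ 110 (mod 941)
5^16 ≡ 110^2 = 12100 ≡ 808 (mod 941)
5^32 ≡ 808^2 = 652864 ≡ 751 (mod 941)
5^64 ≡ 751^2 = 564001 ≡ 342 (mod 941)
5^128 ≡ 342^2 = 116964 ≡ 280 (mod 941)
5^256 ≡ 280^2 = 78400 ≡ 297 (mod 941)
5^512 ≡ 297^2 = 88209 ≡ 696 (mod 941)
940 = 512 + 256 + 128 + 32 + 8 + 4 in binary powers of 2.
So 5^940 ≡ 696 · 297 · 280 · 751 · 110 · 625 ≡ 1 (mod 941).
Since the result is 1, base 5 gives no evidence that 941 is composite.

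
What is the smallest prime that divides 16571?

16571 is odd.
Digit sum 20, not divisible by 3.
Ends in 1: not divisible by 5.
7: 16571 = 7·2367 + 2
11: 16571 = 11·1506 + 5
13: 16571 = 13·1274 + 9
17: 16571 = 17·974 + 13
19: 16571 = 19·872 + 3
23: 16571 = 23·720 + 11
29: 16571 = 29·571 + 12
31: 16571 = 31·534 + 17
37: 16571 = 37·447 + 32
41: 16571 = 41·404 + 7
43: 16571 = 43·385 + 16
47: 16571 = 47·352 + 27
53: 16571 = 53·312 + 35
59: 16571 = 59·280 + 51
61: 16571 = 61·271 + 40
67: 16571 = 67·247 + 22
71: 16571 = 71·233 + 28
73: 16571 = 73·227

73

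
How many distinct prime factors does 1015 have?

3

1015 = 5 · 203
203 = 7 · 29
1015 = 5 · 7 · 29, which has 3 distinct prime factors.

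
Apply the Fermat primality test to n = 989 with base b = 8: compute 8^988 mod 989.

78

8^1 ≡ 8 (mod 989)
8^2 ≡ 8^2 = 64 ≡ 64 (mod 989)
8^4 ≡ 64^2 = 4096 ≡ 140 (mod 989)
8^8 ≡ 140^2 = 19600 ≡ 809 (mod 989)
8^16 ≡ 809^2 = 654481 ≡ 752 (mod 989)
8^32 ≡ 752^2 = 565504 ≡ 785 (mod 989)
8^64 ≡ 785^2 = 616225 ≡ 78 (mod 989)
8^128 ≡ 78^2 = 6084 ≡ 150 (mod 989)
8^256 ≡ 150^2 = 22500 ≡ 742 (mod 989)
8^512 ≡ 742^2 = 550564 ≡ 680 (mod 989)
988 = 512 + 256 + 128 + 64 + 16 + 8 + 4 in binary powers of 2.
So 8^988 ≡ 680 · 742 · 150 · 78 · 752 · 809 · 140 ≡ 78 (mod 989).
Since 78 ≠ 1, base 8 is a Fermat witness: 989 is composite.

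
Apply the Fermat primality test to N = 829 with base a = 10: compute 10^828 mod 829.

1

10^1 ≡ 10 (mod 829)
10^2 ≡ 10^2 = 100 ≡ 100 (mod 829)
10^4 ≡ 100^2 = 10000 ≡ 52 (mod 829)
10^8 ≡ 52^2 = 2704 ≡ 217 (mod 829)
10^16 ≡ 217^2 = 47089 ≡ 665 (mod 829)
10^32 ≡ 665^2 = 442225 ≡ 368 (mod 829)
10^64 ≡ 368^2 = 135424 ≡ 297 (mod 829)
10^128 ≡ 297^2 = 88209 ≡ 335 (mod 829)
10^256 ≡ 335^2 = 112225 ≡ 310 (mod 829)
10^512 ≡ 310^2 = 96100 ≡ 765 (mod 829)
828 = 512 + 256 + 32 + 16 + 8 + 4 in binary powers of 2.
So 10^828 ≡ 765 · 310 · 368 · 665 · 217 · 52 ≡ 1 (mod 829).
Since the result is 1, base 10 gives no evidence that 829 is composite.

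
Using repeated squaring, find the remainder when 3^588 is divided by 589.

3^1 ≡ 3 (mod 589)
3^2 ≡ 3^2 = 9 ≡ 9 (mod 589)
3^4 ≡ 9^2 = 81 ≡ 81 (mod 589)
3^8 ≡ 81^2 = 6561 ≡ 82 (mod 589)
3^16 ≡ 82^2 = 6724 ≡ 245 (mod 589)
3^32 ≡ 245^2 = 60025 ≡ 536 (mod 589)
3^64 ≡ 536^2 = 287296 ≡ 453 (mod 589)
3^128 ≡ 453^2 = 205209 ≡ 237 (mod 589)
3^256 ≡ 237^2 = 56169 ≡ 214 (mod 589)
3^512 ≡ 214^2 = 45796 ≡ 443 (mod 589)
588 = 512 + 64 + 8 + 4 in binary powers of 2.
So 3^588 ≡ 443 · 453 · 82 · 81 ≡ 562 (mod 589).
Since 562 ≠ 1, base 3 is a Fermat witness: 589 is composite.

562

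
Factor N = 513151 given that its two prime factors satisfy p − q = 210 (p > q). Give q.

619

Since p = q + 210, we have 513151 = q(q + 210), so q² + 210q − 513151 = 0.
Discriminant: 210² + 4·513151 = 44100 + 2052604 = 2096704; √2096704 = 1448.
q = (−210 + 1448)/2 = 619, and p = q + 210 = 829.
Check: 619 · 829 = 513151.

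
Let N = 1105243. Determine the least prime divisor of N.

31

1105243 is odd.
Digit sum 16, not divisible by 3.
Ends in 3: not divisible by 5.
7: 1105243 = 7·157891 + 6
11: 1105243 = 11·100476 + 7
13: 1105243 = 13·85018 + 9
17: 1105243 = 17·65014 + 5
19: 1105243 = 19·58170 + 13
23: 1105243 = 23·48054 + 1
29: 1105243 = 29·38111 + 24
31: 1105243 = 31·35653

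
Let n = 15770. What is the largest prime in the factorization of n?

83

15770 = 2 · 7885
7885 = 5 · 1577
1577 = 19 · 83
83 is prime.
So 15770 = 2 · 5 · 19 · 83; the largest prime factor is 83.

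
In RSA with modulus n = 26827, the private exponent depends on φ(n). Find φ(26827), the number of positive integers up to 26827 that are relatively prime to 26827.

26496

Factor: 26827 = 139 · 193.
φ(26827) = (139−1) · (193−1) = 138 · 192 = 26496.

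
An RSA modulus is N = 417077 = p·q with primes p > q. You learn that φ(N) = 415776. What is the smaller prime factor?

φ(n) = (p−1)(q−1) = n − (p+q) + 1, so p + q = 417077 − 415776 + 1 = 1302.
p and q are the roots of t² − 1302t + 417077 = 0.
Discriminant: 1302² − 4·417077 = 1695204 − 1668308 = 26896; √26896 = 164.
q = (1302 − 164)/2 = 569, p = (1302 + 164)/2 = 733.
Check: 569 · 733 = 417077.

569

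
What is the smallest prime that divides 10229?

10229 is odd.
Digit sum 14, not divisible by 3.
Ends in 9: not divisible by 5.
7: 10229 = 7·1461 + 2
11: 10229 = 11·929 + 10
13: 10229 = 13·786 + 11
17: 10229 = 17·601 + 12
19: 10229 = 19·538 + 7
23: 10229 = 23·444 + 17
29: 10229 = 29·352 + 21
31: 10229 = 31·329 + 30
37: 10229 = 37·276 + 17
41: 10229 = 41·249 + 20
43: 10229 = 43·237 + 38
47: 10229 = 47·217 + 30
53: 10229 = 53·193

53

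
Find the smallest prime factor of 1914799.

71

1914799 is odd.
Digit sum 40, not divisible by 3.
Ends in 9: not divisible by 5.
7: 1914799 = 7·273542 + 5
11: 1914799 = 11·174072 + 7
13: 1914799 = 13·147292 + 3
17: 1914799 = 17·112635 + 4
19: 1914799 = 19·100778 + 17
23: 1914799 = 23·83252 + 3
29: 1914799 = 29·66027 + 16
31: 1914799 = 31·61767 + 22
37: 1914799 = 37·51751 + 12
41: 1914799 = 41·46702 + 17
43: 1914799 = 43·44530 + 9
47: 1914799 = 47·40740 + 19
53: 1914799 = 53·36128 + 15
59: 1914799 = 59·32454 + 13
61: 1914799 = 61·31390 + 9
67: 1914799 = 67·28579 + 6
71: 1914799 = 71·26969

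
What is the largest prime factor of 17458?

17458 = 2 · 8729
8729 = 7 · 1247
1247 = 29 · 43
43 is prime.
So 17458 = 2 · 7 · 29 · 43; the largest prime factor is 43.

43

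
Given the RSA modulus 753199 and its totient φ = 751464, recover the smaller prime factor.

φ(n) = (p−1)(q−1) = n − (p+q) + 1, so p + q = 753199 − 751464 + 1 = 1736.
p and q are the roots of t² − 1736t + 753199 = 0.
Discriminant: 1736² − 4·753199 = 3013696 − 3012796 = 900; √900 = 30.
q = (1736 − 30)/2 = 853, p = (1736 + 30)/2 = 883.
Check: 853 · 883 = 753199.

853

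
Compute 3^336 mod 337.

1

3^1 ≡ 3 (mod 337)
3^2 ≡ 3^2 = 9 ≡ 9 (mod 337)
3^4 ≡ 9^2 = 81 ≡ 81 (mod 337)
3^8 ≡ 81^2 = 6561 ≡ 158 (mod 337)
3^16 ≡ 158^2 = 24964 ≡ 26 (mod 337)
3^32 ≡ 26^2 = 676 ≡ 2 (mod 337)
3^64 ≡ 2^2 = 4 ≡ 4 (mod 337)
3^128 ≡ 4^2 = 16 ≡ 16 (mod 337)
3^256 ≡ 16^2 = 256 ≡ 256 (mod 337)
336 = 256 + 64 + 16 in binary powers of 2.
So 3^336 ≡ 256 · 4 · 26 ≡ 1 (mod 337).
Since the result is 1, base 3 gives no evidence that 337 is composite.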